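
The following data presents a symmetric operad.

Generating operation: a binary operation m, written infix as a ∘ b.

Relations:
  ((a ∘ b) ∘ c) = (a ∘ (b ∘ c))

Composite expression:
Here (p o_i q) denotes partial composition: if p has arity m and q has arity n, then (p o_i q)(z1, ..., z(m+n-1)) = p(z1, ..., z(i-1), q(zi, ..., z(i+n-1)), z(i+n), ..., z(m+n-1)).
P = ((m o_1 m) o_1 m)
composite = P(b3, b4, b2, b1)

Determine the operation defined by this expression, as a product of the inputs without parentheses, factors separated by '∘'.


b3 ∘ b4 ∘ b2 ∘ b1


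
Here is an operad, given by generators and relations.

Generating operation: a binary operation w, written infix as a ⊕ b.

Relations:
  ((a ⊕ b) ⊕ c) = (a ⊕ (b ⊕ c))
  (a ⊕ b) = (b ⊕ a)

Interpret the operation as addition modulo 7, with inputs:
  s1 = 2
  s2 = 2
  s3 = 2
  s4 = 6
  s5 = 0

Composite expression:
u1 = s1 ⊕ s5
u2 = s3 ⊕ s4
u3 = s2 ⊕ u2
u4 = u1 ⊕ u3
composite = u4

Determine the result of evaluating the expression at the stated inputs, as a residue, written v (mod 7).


5 (mod 7)

(s1 ⊕ s5) = 2
(s3 ⊕ s4) = 1
(s2 ⊕ (s3 ⊕ s4)) = 3
((s1 ⊕ s5) ⊕ (s2 ⊕ (s3 ⊕ s4))) = 5


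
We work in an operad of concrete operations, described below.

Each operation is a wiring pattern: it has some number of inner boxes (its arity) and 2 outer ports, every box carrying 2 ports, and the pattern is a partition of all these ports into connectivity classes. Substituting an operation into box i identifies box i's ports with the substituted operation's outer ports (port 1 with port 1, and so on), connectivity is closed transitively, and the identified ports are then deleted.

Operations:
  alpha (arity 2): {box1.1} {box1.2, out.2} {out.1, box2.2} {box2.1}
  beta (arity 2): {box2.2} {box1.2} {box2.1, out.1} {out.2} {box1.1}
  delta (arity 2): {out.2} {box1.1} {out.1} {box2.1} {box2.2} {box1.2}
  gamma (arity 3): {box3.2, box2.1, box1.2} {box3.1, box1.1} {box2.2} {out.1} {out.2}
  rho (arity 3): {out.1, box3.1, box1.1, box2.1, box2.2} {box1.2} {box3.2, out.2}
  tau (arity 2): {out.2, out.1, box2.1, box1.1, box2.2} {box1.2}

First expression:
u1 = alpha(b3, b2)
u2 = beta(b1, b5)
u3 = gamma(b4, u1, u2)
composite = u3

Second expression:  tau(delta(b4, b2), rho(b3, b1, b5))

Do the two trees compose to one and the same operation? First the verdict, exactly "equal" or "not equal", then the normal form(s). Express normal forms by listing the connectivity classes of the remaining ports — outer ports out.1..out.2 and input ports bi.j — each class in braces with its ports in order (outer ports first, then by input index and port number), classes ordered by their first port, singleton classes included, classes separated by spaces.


not equal; the first gives {out.1} {out.2} {b1.1} {b1.2} {b2.1} {b2.2, b4.2} {b3.1} {b3.2} {b4.1, b5.1} {b5.2} and the second {out.1, out.2, b1.1, b1.2, b3.1, b5.1, b5.2} {b2.1} {b2.2} {b3.2} {b4.1} {b4.2}

The first expression reduces to {out.1} {out.2} {b1.1} {b1.2} {b2.1} {b2.2, b4.2} {b3.1} {b3.2} {b4.1, b5.1} {b5.2}
The second expression reduces to {out.1, out.2, b1.1, b1.2, b3.1, b5.1, b5.2} {b2.1} {b2.2} {b3.2} {b4.1} {b4.2}
No match — not equal.


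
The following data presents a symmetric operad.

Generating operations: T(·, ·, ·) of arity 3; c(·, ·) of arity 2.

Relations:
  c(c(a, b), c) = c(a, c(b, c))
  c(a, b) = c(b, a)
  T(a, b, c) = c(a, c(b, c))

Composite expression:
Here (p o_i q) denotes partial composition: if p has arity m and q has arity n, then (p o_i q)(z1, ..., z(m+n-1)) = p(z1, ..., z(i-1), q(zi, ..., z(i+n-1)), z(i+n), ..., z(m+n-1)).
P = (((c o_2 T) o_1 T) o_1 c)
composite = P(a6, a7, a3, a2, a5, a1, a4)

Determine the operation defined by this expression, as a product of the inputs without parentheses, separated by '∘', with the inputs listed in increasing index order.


a1 ∘ a2 ∘ a3 ∘ a4 ∘ a5 ∘ a6 ∘ a7

Reordering under c is free, so list the a-inputs canonically.
c(a6, a7) spells out as a6 ∘ a7
T(c(a6, a7), a3, a2) spells out as a6 ∘ a7 ∘ a3 ∘ a2
T(a5, a1, a4) spells out as a5 ∘ a1 ∘ a4
c(T(c(a6, a7), a3, a2), T(a5, a1, a4)) spells out as a6 ∘ a7 ∘ a3 ∘ a2 ∘ a5 ∘ a1 ∘ a4
sorting the factors by input index: a1 ∘ a2 ∘ a3 ∘ a4 ∘ a5 ∘ a6 ∘ a7


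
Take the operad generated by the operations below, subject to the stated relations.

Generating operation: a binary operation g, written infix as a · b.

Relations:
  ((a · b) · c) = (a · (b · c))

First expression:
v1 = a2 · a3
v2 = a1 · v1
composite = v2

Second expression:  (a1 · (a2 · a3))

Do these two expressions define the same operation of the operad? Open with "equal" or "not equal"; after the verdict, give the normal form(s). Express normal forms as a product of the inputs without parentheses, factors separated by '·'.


Normal form of the first expression: a1 · a2 · a3
Normal form of the second expression: a1 · a2 · a3
Identical normal forms: equal.

equal; the common form is a1 · a2 · a3


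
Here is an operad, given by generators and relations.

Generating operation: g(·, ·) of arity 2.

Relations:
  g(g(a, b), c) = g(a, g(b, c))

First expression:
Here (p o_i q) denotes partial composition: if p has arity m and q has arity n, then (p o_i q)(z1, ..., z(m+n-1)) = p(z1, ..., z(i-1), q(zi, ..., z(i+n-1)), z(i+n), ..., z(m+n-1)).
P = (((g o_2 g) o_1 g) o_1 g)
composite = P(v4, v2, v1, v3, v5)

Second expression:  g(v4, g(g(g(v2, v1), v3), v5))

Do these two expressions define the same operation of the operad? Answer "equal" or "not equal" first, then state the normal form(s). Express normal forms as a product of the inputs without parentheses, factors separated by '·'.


equal; the common form is v4 · v2 · v1 · v3 · v5

Normal form of the first expression: v4 · v2 · v1 · v3 · v5
Normal form of the second expression: v4 · v2 · v1 · v3 · v5
The normal forms match — equal.


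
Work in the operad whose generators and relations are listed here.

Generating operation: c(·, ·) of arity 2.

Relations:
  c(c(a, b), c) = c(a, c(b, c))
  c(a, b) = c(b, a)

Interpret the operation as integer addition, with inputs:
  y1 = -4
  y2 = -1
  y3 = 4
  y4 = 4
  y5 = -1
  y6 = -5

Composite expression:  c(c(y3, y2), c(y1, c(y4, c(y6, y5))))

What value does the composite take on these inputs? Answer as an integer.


-3

c(y3, y2) = 3
c(y6, y5) = -6
c(y4, c(y6, y5)) = -2
c(y1, c(y4, c(y6, y5))) = -6
c(c(y3, y2), c(y1, c(y4, c(y6, y5)))) = -3


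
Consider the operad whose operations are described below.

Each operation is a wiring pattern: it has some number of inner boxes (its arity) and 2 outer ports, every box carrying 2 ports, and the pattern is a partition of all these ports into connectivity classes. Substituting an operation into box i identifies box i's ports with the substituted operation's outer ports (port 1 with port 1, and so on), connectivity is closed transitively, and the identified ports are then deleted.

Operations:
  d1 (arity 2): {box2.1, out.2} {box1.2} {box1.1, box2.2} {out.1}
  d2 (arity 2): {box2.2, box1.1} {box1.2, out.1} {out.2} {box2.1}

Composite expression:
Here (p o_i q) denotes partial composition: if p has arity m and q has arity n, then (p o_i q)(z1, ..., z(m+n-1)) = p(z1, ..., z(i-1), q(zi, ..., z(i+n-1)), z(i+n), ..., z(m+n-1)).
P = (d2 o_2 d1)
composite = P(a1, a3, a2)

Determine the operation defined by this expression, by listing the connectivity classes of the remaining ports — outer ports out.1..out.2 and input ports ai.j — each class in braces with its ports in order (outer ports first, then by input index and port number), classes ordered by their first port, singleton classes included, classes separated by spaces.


{out.1, a1.2} {out.2} {a1.1, a2.1} {a2.2, a3.1} {a3.2}

After gluing at d2, chains via deleted ports link the a-ports.
d1 over (a3, a2) gives {out.1} {out.2, a2.1} {a2.2, a3.1} {a3.2}, out.j being that stage's outer ports
d2 over (a1, a3, a2) gives {out.1, a1.2} {out.2} {a1.1, a2.1} {a2.2, a3.1} {a3.2}, out.j being that stage's outer ports


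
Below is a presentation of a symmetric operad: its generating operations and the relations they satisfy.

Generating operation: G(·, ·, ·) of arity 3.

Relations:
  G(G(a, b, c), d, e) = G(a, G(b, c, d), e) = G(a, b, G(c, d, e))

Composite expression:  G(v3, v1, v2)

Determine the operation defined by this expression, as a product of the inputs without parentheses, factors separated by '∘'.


v3 ∘ v1 ∘ v2

Key point: G is associative — brackets drop, the v-order remains.
G(v3, v1, v2) unparenthesizes to v3 ∘ v1 ∘ v2


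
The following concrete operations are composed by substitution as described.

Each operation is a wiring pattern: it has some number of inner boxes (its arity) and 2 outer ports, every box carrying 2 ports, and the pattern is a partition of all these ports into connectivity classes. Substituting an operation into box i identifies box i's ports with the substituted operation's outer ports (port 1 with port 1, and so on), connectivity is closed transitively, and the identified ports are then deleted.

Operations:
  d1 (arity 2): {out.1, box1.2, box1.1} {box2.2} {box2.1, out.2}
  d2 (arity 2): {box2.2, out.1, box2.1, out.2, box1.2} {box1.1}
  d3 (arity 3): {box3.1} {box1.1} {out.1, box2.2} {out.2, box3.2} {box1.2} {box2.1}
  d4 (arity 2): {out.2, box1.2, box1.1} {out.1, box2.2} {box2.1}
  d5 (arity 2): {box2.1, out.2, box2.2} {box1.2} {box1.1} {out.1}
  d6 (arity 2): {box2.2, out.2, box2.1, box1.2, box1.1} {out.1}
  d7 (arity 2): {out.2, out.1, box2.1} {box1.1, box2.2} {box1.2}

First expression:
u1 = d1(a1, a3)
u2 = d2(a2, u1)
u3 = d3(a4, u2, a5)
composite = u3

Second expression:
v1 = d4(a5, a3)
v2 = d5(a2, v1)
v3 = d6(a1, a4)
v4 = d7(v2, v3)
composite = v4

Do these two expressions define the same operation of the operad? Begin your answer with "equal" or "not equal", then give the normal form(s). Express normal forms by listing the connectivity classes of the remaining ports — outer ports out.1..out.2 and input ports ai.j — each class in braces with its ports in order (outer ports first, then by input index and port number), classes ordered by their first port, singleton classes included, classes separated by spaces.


not equal: they reduce to {out.1, a1.1, a1.2, a2.2, a3.1} {out.2, a5.2} {a2.1} {a3.2} {a4.1} {a4.2} {a5.1} and {out.1, out.2} {a1.1, a1.2, a4.1, a4.2} {a2.1} {a2.2} {a3.1} {a3.2, a5.1, a5.2}

The first composite normalizes to {out.1, a1.1, a1.2, a2.2, a3.1} {out.2, a5.2} {a2.1} {a3.2} {a4.1} {a4.2} {a5.1}
The second composite normalizes to {out.1, out.2} {a1.1, a1.2, a4.1, a4.2} {a2.1} {a2.2} {a3.1} {a3.2, a5.1, a5.2}
No match — not equal.


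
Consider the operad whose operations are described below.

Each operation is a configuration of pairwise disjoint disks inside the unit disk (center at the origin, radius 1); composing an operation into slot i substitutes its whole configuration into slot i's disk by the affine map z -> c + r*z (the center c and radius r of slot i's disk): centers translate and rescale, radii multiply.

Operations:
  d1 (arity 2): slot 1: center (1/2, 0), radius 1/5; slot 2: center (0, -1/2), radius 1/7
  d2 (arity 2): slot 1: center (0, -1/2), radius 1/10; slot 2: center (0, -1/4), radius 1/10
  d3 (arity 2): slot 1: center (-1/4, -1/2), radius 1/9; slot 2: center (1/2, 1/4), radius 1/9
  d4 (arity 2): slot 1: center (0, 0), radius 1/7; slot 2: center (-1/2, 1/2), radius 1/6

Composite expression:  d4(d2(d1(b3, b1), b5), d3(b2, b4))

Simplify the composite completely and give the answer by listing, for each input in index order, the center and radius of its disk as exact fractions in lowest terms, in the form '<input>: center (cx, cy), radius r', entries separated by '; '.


b1: center (0, -11/140), radius 1/490; b2: center (-13/24, 5/12), radius 1/54; b3: center (1/140, -1/14), radius 1/350; b4: center (-5/12, 13/24), radius 1/54; b5: center (0, -1/28), radius 1/70

Follow each b-input down from d4: c' goes to c + r*c', radius to r*r'.
input b3: applying the 3 nested substitutions gives center (1/140, -1/14), radius 1/350
input b1: applying the 3 nested substitutions gives center (0, -11/140), radius 1/490
input b5: applying the 2 nested substitutions gives center (0, -1/28), radius 1/70
input b2: applying the 2 nested substitutions gives center (-13/24, 5/12), radius 1/54
input b4: applying the 2 nested substitutions gives center (-5/12, 13/24), radius 1/54


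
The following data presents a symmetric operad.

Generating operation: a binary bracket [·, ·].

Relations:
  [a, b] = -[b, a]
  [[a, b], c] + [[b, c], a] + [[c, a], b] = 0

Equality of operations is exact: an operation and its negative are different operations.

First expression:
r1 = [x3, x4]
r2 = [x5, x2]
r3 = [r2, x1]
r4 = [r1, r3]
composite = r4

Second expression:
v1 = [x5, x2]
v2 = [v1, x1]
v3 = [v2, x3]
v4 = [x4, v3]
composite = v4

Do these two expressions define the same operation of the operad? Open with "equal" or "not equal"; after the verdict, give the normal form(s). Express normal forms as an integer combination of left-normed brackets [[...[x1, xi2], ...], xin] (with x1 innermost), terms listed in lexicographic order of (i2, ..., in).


not equal; first: -[[[[x1, x2], x5], x3], x4] + [[[[x1, x2], x5], x4], x3] + [[[[x1, x5], x2], x3], x4] - [[[[x1, x5], x2], x4], x3]; second: -[[[[x1, x2], x5], x3], x4] + [[[[x1, x5], x2], x3], x4]

The first composite normalizes to -[[[[x1, x2], x5], x3], x4] + [[[[x1, x2], x5], x4], x3] + [[[[x1, x5], x2], x3], x4] - [[[[x1, x5], x2], x4], x3]
The second composite normalizes to -[[[[x1, x2], x5], x3], x4] + [[[[x1, x5], x2], x3], x4]
The forms do not match — not equal.


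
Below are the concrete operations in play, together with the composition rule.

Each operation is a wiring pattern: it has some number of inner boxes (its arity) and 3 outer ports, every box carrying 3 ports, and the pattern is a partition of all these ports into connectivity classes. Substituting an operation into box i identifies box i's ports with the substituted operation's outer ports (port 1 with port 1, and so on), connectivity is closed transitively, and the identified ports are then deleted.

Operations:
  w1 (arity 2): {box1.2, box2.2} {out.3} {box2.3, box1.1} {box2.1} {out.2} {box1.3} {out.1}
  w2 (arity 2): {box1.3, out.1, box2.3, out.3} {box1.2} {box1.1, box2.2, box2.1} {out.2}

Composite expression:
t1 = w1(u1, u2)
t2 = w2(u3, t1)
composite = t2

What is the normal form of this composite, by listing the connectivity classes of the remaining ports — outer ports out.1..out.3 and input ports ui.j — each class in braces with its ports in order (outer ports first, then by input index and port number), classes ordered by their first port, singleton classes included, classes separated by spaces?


Two ports join when wires chain via w2-identified ports.
stage w1: inputs (u1, u2), connectivity {out.1} {out.2} {out.3} {u1.1, u2.3} {u1.2, u2.2} {u1.3} {u2.1}, out.j its boundary
stage w2: inputs (u3, u1, u2), connectivity {out.1, out.3, u3.3} {out.2} {u1.1, u2.3} {u1.2, u2.2} {u1.3} {u2.1} {u3.1} {u3.2}, out.j its boundary

{out.1, out.3, u3.3} {out.2} {u1.1, u2.3} {u1.2, u2.2} {u1.3} {u2.1} {u3.1} {u3.2}


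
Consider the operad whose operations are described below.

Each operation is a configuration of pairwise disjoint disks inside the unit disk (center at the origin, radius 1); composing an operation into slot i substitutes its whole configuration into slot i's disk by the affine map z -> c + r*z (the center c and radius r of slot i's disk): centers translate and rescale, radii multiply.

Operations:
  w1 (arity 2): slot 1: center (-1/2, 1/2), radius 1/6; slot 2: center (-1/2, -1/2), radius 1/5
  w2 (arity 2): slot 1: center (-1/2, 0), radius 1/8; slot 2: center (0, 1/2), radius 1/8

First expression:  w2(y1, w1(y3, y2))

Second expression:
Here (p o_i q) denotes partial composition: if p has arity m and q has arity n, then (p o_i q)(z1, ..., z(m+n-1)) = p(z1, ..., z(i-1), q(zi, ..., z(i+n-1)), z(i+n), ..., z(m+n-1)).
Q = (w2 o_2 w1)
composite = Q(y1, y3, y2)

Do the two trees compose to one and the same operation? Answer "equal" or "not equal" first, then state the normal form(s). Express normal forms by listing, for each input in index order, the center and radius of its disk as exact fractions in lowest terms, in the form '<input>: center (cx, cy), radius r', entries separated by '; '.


equal; both compose to y1: center (-1/2, 0), radius 1/8; y2: center (-1/16, 7/16), radius 1/40; y3: center (-1/16, 9/16), radius 1/48

Normal form of the first expression: y1: center (-1/2, 0), radius 1/8; y2: center (-1/16, 7/16), radius 1/40; y3: center (-1/16, 9/16), radius 1/48
Normal form of the second expression: y1: center (-1/2, 0), radius 1/8; y2: center (-1/16, 7/16), radius 1/40; y3: center (-1/16, 9/16), radius 1/48
One common form — equal.


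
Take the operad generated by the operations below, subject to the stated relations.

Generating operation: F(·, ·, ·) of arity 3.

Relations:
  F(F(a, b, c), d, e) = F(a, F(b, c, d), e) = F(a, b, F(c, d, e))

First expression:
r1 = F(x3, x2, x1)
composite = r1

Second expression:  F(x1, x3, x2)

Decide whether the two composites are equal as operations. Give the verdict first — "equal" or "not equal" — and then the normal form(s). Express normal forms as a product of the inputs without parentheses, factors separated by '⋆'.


The first composite normalizes to x3 ⋆ x2 ⋆ x1
The second composite normalizes to x1 ⋆ x3 ⋆ x2
No match — not equal.

not equal — first x3 ⋆ x2 ⋆ x1, second x1 ⋆ x3 ⋆ x2


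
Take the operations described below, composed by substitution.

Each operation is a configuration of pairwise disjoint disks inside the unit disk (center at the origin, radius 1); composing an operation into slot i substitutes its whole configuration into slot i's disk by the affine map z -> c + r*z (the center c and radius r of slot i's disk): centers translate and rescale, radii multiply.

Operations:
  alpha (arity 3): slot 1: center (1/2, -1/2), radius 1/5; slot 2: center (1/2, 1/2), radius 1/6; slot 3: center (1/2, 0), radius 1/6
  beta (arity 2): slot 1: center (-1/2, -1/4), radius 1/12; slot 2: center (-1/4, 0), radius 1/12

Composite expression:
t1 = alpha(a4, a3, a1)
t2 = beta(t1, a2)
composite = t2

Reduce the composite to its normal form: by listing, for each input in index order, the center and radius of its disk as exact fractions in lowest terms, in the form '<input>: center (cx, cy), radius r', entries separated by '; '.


a1: center (-11/24, -1/4), radius 1/72; a2: center (-1/4, 0), radius 1/12; a3: center (-11/24, -5/24), radius 1/72; a4: center (-11/24, -7/24), radius 1/60


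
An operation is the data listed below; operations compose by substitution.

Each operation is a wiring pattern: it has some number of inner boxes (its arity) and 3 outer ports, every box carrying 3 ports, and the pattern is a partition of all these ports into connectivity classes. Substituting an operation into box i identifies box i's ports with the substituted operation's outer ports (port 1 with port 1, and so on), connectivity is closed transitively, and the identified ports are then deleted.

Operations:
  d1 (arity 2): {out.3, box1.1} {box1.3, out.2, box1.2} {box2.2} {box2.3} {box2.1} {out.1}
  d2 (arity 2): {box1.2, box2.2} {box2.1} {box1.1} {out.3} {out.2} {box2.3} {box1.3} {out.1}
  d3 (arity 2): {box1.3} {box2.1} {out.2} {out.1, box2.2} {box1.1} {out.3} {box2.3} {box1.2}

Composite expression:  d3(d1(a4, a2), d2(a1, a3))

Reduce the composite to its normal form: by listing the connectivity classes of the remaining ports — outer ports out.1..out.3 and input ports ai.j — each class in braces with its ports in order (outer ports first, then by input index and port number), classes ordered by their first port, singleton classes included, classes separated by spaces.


{out.1} {out.2} {out.3} {a1.1} {a1.2, a3.2} {a1.3} {a2.1} {a2.2} {a2.3} {a3.1} {a3.3} {a4.1} {a4.2, a4.3}

Substituting into d3 glues patterns; closure does the rest.
d1 over (a4, a2) gives {out.1} {out.2, a4.2, a4.3} {out.3, a4.1} {a2.1} {a2.2} {a2.3}, out.j being that stage's outer ports
d2 over (a1, a3) gives {out.1} {out.2} {out.3} {a1.1} {a1.2, a3.2} {a1.3} {a3.1} {a3.3}, out.j being that stage's outer ports
d3 over (a4, a2, a1, a3) gives {out.1} {out.2} {out.3} {a1.1} {a1.2, a3.2} {a1.3} {a2.1} {a2.2} {a2.3} {a3.1} {a3.3} {a4.1} {a4.2, a4.3}, out.j being that stage's outer ports


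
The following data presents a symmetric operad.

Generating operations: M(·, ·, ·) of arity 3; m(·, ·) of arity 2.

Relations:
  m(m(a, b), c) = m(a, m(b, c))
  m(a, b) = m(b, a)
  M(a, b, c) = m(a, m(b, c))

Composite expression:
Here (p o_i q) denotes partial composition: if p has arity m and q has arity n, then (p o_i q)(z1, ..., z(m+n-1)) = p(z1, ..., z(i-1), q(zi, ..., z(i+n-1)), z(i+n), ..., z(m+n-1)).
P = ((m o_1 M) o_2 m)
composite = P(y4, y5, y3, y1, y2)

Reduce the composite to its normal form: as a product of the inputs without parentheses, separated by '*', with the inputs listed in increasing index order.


y1 * y2 * y3 * y4 * y5

Key point: m commutes, so take the y-inputs in any fixed order.
m(y5, y3) linearizes to y5 * y3
M(y4, m(y5, y3), y1) linearizes to y4 * y5 * y3 * y1
m(M(y4, m(y5, y3), y1), y2) linearizes to y4 * y5 * y3 * y1 * y2
commutativity sorts the factors: y1 * y2 * y3 * y4 * y5


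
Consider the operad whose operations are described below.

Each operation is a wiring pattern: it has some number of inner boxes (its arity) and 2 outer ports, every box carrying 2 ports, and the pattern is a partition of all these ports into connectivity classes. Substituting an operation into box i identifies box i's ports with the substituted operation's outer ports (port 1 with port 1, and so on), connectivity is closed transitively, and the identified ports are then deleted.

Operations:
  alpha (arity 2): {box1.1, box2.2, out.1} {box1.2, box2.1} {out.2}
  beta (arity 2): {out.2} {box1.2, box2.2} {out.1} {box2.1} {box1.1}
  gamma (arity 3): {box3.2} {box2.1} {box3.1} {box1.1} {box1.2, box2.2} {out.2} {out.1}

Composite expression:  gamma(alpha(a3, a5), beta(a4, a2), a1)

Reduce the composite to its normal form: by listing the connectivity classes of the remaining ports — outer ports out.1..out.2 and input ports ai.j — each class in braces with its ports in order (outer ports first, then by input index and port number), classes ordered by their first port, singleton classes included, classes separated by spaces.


{out.1} {out.2} {a1.1} {a1.2} {a2.1} {a2.2, a4.2} {a3.1, a5.2} {a3.2, a5.1} {a4.1}

After gluing at gamma, chains via deleted ports link the a-ports.
composing alpha on (a3, a5), with out.j its own outer ports: {out.1, a3.1, a5.2} {out.2} {a3.2, a5.1}
composing beta on (a4, a2), with out.j its own outer ports: {out.1} {out.2} {a2.1} {a2.2, a4.2} {a4.1}
composing gamma on (a3, a5, a4, a2, a1), with out.j its own outer ports: {out.1} {out.2} {a1.1} {a1.2} {a2.1} {a2.2, a4.2} {a3.1, a5.2} {a3.2, a5.1} {a4.1}


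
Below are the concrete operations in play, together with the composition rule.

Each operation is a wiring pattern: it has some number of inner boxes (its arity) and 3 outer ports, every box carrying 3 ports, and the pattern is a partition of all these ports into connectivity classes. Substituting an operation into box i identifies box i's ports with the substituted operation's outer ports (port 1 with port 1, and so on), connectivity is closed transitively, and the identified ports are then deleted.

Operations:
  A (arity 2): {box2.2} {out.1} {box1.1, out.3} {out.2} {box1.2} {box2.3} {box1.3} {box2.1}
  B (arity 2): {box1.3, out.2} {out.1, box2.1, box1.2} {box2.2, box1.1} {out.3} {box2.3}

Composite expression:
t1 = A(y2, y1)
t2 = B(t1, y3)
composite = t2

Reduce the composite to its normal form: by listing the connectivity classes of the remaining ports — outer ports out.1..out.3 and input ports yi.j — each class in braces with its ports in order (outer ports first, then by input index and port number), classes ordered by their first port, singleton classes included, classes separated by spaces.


Reachability decides: close wires over B-identified ports.
composing A on (y2, y1), with out.j its own outer ports: {out.1} {out.2} {out.3, y2.1} {y1.1} {y1.2} {y1.3} {y2.2} {y2.3}
composing B on (y2, y1, y3), with out.j its own outer ports: {out.1, y3.1} {out.2, y2.1} {out.3} {y1.1} {y1.2} {y1.3} {y2.2} {y2.3} {y3.2} {y3.3}

{out.1, y3.1} {out.2, y2.1} {out.3} {y1.1} {y1.2} {y1.3} {y2.2} {y2.3} {y3.2} {y3.3}


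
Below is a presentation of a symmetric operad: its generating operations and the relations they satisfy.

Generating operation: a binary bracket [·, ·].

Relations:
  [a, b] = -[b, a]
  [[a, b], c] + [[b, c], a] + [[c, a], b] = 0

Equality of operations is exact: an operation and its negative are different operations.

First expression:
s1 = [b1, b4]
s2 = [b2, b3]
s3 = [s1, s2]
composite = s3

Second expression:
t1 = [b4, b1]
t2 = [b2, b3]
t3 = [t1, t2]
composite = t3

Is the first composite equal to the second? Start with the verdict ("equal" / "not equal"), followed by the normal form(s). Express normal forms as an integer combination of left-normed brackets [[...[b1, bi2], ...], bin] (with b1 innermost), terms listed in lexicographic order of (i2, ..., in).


not equal; first: [[[b1, b4], b2], b3] - [[[b1, b4], b3], b2]; second: -[[[b1, b4], b2], b3] + [[[b1, b4], b3], b2]

Normal form of the first expression: [[[b1, b4], b2], b3] - [[[b1, b4], b3], b2]
Normal form of the second expression: -[[[b1, b4], b2], b3] + [[[b1, b4], b3], b2]
Distinct normal forms: not equal.


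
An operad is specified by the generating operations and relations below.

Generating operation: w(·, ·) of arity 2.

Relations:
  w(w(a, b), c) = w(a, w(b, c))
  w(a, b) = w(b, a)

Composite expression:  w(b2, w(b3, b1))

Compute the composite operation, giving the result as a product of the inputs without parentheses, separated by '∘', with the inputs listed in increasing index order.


With w associative and commutative, the b-input set is all that matters.
w(b3, b1) linearizes to b3 ∘ b1
w(b2, w(b3, b1)) linearizes to b2 ∘ b3 ∘ b1
reordering the factors by index: b1 ∘ b2 ∘ b3

b1 ∘ b2 ∘ b3


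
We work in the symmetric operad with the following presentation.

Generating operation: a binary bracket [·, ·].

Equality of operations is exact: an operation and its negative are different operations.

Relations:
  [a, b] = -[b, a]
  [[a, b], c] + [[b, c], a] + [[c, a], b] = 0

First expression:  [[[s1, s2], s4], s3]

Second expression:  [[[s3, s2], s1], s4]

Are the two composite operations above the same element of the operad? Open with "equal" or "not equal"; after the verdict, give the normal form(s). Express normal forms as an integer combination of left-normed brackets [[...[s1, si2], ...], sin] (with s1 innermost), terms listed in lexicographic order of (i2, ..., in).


not equal — first [[[s1, s2], s4], s3], second [[[s1, s2], s3], s4] - [[[s1, s3], s2], s4]


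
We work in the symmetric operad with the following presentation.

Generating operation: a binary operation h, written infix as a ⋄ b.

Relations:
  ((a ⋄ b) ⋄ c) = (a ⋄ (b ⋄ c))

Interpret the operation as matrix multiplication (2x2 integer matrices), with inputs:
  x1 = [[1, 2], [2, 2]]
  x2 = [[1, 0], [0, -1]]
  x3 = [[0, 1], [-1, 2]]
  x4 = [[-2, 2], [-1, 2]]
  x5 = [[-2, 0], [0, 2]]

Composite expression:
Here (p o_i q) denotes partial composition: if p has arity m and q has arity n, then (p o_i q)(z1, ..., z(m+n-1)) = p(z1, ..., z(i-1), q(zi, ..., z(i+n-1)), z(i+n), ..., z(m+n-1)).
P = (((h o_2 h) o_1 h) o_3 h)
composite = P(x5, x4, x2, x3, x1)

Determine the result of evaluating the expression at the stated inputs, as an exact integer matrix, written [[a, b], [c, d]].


[[20, 16], [-16, -12]]

(x5 ⋄ x4) = [[4, -4], [-2, 4]]
(x2 ⋄ x3) = [[0, 1], [1, -2]]
((x2 ⋄ x3) ⋄ x1) = [[2, 2], [-3, -2]]
((x5 ⋄ x4) ⋄ ((x2 ⋄ x3) ⋄ x1)) = [[20, 16], [-16, -12]]


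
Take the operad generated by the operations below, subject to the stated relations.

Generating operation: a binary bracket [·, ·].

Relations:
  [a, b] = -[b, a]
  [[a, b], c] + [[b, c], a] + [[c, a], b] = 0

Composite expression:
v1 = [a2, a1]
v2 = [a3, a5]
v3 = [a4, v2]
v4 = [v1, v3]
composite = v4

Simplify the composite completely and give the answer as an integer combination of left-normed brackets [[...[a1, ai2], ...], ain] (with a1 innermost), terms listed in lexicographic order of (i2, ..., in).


[[[[a1, a2], a3], a5], a4] - [[[[a1, a2], a4], a3], a5] + [[[[a1, a2], a4], a5], a3] - [[[[a1, a2], a5], a3], a4]


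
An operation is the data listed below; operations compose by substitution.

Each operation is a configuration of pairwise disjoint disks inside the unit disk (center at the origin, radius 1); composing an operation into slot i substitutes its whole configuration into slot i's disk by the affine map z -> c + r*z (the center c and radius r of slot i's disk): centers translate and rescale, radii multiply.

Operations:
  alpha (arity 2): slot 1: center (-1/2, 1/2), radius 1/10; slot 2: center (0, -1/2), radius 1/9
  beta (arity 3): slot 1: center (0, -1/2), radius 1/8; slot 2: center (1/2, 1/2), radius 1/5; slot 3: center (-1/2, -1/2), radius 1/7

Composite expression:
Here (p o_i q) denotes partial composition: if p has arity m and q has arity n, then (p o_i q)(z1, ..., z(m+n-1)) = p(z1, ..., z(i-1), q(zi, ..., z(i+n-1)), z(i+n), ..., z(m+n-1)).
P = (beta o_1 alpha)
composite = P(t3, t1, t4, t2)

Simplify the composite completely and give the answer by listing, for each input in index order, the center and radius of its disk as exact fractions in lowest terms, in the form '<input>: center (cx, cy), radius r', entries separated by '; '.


Below beta, radii multiply path by path; the t-disk centers shift.
input t3: applying the 2 nested substitutions gives center (-1/16, -7/16), radius 1/80
input t1: applying the 2 nested substitutions gives center (0, -9/16), radius 1/72
input t4: applying the 1 nested substitution gives center (1/2, 1/2), radius 1/5
input t2: applying the 1 nested substitution gives center (-1/2, -1/2), radius 1/7

t1: center (0, -9/16), radius 1/72; t2: center (-1/2, -1/2), radius 1/7; t3: center (-1/16, -7/16), radius 1/80; t4: center (1/2, 1/2), radius 1/5


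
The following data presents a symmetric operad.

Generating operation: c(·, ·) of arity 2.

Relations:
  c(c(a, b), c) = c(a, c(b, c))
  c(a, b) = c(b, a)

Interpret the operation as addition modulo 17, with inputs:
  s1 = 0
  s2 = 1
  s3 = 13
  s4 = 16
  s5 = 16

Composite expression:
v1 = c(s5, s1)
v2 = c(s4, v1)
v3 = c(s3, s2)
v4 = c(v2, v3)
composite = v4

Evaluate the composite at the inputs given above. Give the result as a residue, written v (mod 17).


12 (mod 17)

c(s5, s1) = 16
c(s4, c(s5, s1)) = 15
c(s3, s2) = 14
c(c(s4, c(s5, s1)), c(s3, s2)) = 12


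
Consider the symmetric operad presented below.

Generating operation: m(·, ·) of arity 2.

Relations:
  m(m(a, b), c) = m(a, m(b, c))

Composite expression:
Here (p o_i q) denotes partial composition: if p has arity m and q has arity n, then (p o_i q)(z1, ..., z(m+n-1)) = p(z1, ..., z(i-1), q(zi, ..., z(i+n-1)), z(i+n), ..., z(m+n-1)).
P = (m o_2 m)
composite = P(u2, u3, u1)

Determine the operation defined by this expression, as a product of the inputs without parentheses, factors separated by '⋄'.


The m-tree's shape is irrelevant; the u-reading-order decides.
m(u3, u1) linearizes to u3 ⋄ u1
m(u2, m(u3, u1)) linearizes to u2 ⋄ u3 ⋄ u1

u2 ⋄ u3 ⋄ u1


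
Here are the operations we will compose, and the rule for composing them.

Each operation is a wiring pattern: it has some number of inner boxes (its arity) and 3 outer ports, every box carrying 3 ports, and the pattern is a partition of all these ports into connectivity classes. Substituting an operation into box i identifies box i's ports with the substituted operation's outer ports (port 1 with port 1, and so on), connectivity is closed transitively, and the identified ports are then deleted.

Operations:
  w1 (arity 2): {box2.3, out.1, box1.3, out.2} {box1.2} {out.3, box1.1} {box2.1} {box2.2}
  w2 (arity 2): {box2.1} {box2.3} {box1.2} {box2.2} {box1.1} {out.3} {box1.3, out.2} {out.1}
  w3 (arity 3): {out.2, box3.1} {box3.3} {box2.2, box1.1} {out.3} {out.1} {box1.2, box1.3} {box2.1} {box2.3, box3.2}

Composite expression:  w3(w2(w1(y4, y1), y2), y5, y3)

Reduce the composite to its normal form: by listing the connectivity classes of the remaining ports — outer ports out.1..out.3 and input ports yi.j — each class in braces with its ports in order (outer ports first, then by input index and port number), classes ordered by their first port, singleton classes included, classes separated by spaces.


{out.1} {out.2, y3.1} {out.3} {y1.1} {y1.2} {y1.3, y4.3} {y2.1} {y2.2} {y2.3} {y3.2, y5.3} {y3.3} {y4.1} {y4.2} {y5.1} {y5.2}

Substituting into w3 glues patterns; closure does the rest.
the subtree at w1 composes to {out.1, out.2, y1.3, y4.3} {out.3, y4.1} {y1.1} {y1.2} {y4.2} on (y4, y1); out.j = own outer ports
the subtree at w2 composes to {out.1} {out.2, y4.1} {out.3} {y1.1} {y1.2} {y1.3, y4.3} {y2.1} {y2.2} {y2.3} {y4.2} on (y4, y1, y2); out.j = own outer ports
the subtree at w3 composes to {out.1} {out.2, y3.1} {out.3} {y1.1} {y1.2} {y1.3, y4.3} {y2.1} {y2.2} {y2.3} {y3.2, y5.3} {y3.3} {y4.1} {y4.2} {y5.1} {y5.2} on (y4, y1, y2, y5, y3); out.j = own outer ports


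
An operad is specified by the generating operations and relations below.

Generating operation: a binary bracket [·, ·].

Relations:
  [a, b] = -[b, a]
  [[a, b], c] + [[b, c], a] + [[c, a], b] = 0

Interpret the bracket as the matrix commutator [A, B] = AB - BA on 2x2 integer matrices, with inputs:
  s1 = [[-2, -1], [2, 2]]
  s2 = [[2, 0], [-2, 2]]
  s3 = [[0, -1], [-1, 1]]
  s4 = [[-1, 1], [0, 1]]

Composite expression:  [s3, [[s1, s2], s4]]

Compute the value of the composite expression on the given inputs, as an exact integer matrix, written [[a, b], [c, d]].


[[-12, 12], [0, 12]]

[s1, s2] = [[2, 0], [-8, -2]]
[[s1, s2], s4] = [[8, 4], [16, -8]]
[s3, [[s1, s2], s4]] = [[-12, 12], [0, 12]]


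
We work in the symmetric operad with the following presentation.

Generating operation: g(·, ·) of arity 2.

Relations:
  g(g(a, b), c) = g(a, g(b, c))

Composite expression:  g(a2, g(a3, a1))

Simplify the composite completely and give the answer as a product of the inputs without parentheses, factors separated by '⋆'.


a2 ⋆ a3 ⋆ a1

All parenthesizations of g agree; list the a-inputs left to right.
g(a3, a1) collapses to a3 ⋆ a1
g(a2, g(a3, a1)) collapses to a2 ⋆ a3 ⋆ a1


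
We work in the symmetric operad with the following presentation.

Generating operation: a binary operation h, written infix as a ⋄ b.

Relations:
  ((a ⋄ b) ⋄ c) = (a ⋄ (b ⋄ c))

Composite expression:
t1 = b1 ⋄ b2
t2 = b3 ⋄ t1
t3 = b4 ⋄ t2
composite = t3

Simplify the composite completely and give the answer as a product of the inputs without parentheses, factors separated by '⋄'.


Under associativity of h, the answer is the b's in reading order.
(b1 ⋄ b2) linearizes to b1 ⋄ b2
(b3 ⋄ (b1 ⋄ b2)) linearizes to b3 ⋄ b1 ⋄ b2
(b4 ⋄ (b3 ⋄ (b1 ⋄ b2))) linearizes to b4 ⋄ b3 ⋄ b1 ⋄ b2

b4 ⋄ b3 ⋄ b1 ⋄ b2


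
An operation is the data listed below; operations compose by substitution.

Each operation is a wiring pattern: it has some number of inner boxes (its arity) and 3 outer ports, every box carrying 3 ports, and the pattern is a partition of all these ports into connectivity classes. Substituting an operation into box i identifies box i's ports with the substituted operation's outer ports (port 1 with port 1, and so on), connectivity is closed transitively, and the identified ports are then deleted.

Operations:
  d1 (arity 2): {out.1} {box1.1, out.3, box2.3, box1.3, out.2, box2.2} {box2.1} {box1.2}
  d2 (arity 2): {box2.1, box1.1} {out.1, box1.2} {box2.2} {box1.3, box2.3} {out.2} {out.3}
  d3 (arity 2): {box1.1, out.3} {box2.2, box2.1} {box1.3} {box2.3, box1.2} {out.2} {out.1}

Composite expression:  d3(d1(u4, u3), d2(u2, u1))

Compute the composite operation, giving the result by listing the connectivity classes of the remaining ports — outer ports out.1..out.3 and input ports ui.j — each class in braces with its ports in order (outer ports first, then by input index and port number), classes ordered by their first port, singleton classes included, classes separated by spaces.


Connectivity passes through glued d3-boundaries; trace each wire chain.
stage d1: inputs (u4, u3), connectivity {out.1} {out.2, out.3, u3.2, u3.3, u4.1, u4.3} {u3.1} {u4.2}, out.j its boundary
stage d2: inputs (u2, u1), connectivity {out.1, u2.2} {out.2} {out.3} {u1.1, u2.1} {u1.2} {u1.3, u2.3}, out.j its boundary
stage d3: inputs (u4, u3, u2, u1), connectivity {out.1} {out.2} {out.3} {u1.1, u2.1} {u1.2} {u1.3, u2.3} {u2.2} {u3.1} {u3.2, u3.3, u4.1, u4.3} {u4.2}, out.j its boundary

{out.1} {out.2} {out.3} {u1.1, u2.1} {u1.2} {u1.3, u2.3} {u2.2} {u3.1} {u3.2, u3.3, u4.1, u4.3} {u4.2}


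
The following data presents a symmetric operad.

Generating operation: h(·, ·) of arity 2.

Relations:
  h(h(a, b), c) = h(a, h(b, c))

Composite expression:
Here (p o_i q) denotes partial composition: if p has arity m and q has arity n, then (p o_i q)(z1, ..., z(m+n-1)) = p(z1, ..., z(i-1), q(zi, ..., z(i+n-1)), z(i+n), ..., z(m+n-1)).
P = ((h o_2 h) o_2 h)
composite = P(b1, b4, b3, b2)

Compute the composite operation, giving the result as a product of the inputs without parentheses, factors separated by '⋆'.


b1 ⋆ b4 ⋆ b3 ⋆ b2

The h-tree's shape is irrelevant; the b-reading-order decides.
h(b4, b3) collapses to b4 ⋆ b3
h(h(b4, b3), b2) collapses to b4 ⋆ b3 ⋆ b2
h(b1, h(h(b4, b3), b2)) collapses to b1 ⋆ b4 ⋆ b3 ⋆ b2


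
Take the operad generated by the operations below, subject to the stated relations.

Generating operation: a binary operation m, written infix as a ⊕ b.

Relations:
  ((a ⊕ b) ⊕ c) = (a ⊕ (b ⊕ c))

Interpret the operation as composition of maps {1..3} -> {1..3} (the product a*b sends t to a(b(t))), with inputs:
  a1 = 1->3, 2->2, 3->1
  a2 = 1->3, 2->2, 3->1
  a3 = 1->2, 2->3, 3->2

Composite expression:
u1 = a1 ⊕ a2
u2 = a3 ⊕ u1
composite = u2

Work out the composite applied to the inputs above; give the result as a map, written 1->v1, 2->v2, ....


(a1 ⊕ a2) = 1->1, 2->2, 3->3
(a3 ⊕ (a1 ⊕ a2)) = 1->2, 2->3, 3->2

1->2, 2->3, 3->2


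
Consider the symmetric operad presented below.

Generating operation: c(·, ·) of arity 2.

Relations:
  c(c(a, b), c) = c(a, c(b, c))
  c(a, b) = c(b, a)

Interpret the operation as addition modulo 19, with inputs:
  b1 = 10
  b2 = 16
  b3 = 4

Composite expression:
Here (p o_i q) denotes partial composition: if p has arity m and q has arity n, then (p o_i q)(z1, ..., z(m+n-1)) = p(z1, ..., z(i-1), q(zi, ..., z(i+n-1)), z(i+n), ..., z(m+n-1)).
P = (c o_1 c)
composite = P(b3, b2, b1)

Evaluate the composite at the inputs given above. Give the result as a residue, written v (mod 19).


11 (mod 19)

c(b3, b2) = 1
c(c(b3, b2), b1) = 11


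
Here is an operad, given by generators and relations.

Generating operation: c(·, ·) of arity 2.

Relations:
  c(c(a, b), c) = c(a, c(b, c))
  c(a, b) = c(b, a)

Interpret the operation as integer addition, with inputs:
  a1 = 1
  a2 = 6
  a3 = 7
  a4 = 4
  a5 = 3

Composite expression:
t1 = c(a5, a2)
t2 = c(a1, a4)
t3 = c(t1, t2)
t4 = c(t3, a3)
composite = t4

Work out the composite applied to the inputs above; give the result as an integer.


c(a5, a2) = 9
c(a1, a4) = 5
c(c(a5, a2), c(a1, a4)) = 14
c(c(c(a5, a2), c(a1, a4)), a3) = 21

21


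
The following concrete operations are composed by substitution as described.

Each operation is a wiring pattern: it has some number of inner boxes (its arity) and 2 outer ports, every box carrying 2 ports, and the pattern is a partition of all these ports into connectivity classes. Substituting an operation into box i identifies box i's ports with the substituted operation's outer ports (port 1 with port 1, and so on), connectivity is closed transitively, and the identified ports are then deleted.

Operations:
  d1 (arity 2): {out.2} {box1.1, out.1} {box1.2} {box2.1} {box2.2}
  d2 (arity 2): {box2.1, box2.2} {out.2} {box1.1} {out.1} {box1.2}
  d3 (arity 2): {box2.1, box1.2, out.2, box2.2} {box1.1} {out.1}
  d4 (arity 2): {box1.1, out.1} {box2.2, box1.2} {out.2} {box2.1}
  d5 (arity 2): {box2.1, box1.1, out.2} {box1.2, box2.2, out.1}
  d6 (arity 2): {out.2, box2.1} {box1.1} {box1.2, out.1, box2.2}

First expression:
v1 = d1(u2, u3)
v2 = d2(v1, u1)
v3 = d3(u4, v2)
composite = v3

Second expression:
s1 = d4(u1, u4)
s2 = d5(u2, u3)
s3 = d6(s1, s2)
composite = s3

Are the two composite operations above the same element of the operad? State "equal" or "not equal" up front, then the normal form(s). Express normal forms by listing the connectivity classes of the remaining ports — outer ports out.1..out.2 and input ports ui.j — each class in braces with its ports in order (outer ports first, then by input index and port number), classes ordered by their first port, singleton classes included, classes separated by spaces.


not equal — first {out.1} {out.2, u4.2} {u1.1, u1.2} {u2.1} {u2.2} {u3.1} {u3.2} {u4.1}, second {out.1, u2.1, u3.1} {out.2, u2.2, u3.2} {u1.1} {u1.2, u4.2} {u4.1}

The first composite normalizes to {out.1} {out.2, u4.2} {u1.1, u1.2} {u2.1} {u2.2} {u3.1} {u3.2} {u4.1}
The second composite normalizes to {out.1, u2.1, u3.1} {out.2, u2.2, u3.2} {u1.1} {u1.2, u4.2} {u4.1}
No match — not equal.
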